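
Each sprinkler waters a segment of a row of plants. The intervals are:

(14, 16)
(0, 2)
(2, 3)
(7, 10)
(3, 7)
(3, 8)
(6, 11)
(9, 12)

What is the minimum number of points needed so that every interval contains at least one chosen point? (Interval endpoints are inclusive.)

4

Process intervals by earliest right end; each time one isn't hit yet, stab at its right endpoint.
By right end: [0,2]  [2,3]  [3,7]  [3,8]  [7,10]  [6,11]  [9,12]  [14,16]
[0,2] uncovered → point at 2; [3,7] uncovered → point at 7; [9,12] uncovered → point at 12; [14,16] uncovered → point at 16.
Points: 2, 7, 12, 16 (4 total).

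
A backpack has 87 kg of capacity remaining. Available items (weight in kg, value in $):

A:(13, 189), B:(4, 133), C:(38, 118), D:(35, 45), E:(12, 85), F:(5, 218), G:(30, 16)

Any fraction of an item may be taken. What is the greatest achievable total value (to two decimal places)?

762.29

Order: F (218/5=43.60) > B (133/4=33.25) > A (189/13=14.54) > E (85/12=7.08) > C (118/38=3.11) > D (45/35=1.29) > G (16/30=0.53)
Fill: take F (5 @ 218) → take B (4 @ 133) → take A (13 @ 189) → take E (12 @ 85) → take C (38 @ 118) → take 15/35 of D → 19.29; 87/87 used.
Total value = 762.29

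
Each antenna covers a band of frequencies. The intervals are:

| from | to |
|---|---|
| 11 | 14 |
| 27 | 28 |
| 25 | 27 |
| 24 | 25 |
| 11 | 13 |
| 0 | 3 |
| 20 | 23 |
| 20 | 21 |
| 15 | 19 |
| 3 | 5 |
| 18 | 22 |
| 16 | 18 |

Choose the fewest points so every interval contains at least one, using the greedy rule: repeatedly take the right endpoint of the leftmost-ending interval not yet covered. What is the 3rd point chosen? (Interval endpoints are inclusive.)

18

Process intervals by earliest right end; each time one isn't hit yet, stab at its right endpoint.
By right end: [0,3]  [3,5]  [11,13]  [11,14]  [16,18]  [15,19]  [20,21]  [18,22]  [20,23]  [24,25]  [25,27]  [27,28]
[0,3] uncovered → point at 3; [11,13] uncovered → point at 13; [16,18] uncovered → point at 18; [20,21] uncovered → point at 21; [24,25] uncovered → point at 25; [27,28] uncovered → point at 28.
Points: 3, 13, 18, 21, 25, 28 (6 total).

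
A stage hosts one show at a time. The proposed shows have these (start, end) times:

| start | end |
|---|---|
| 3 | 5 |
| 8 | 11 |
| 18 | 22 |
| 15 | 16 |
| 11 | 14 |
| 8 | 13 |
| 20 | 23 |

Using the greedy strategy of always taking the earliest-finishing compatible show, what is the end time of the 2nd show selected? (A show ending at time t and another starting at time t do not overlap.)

11

Sort by end time and greedily take each interval whose start is ≥ the last chosen end.
Sorted by end: (3,5)  (8,11)  (8,13)  (11,14)  (15,16)  (18,22)  (20,23)
take (3,5); take (8,11); take (11,14); take (15,16); take (18,22).
Selected: (3,5) (8,11) (11,14) (15,16) (18,22)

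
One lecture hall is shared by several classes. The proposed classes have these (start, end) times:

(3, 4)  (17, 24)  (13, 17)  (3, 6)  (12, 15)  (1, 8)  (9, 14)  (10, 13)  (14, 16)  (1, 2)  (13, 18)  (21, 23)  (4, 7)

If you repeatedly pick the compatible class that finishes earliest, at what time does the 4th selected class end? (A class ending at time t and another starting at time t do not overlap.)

13

Order by finish time; keep every interval that doesn't clash with the previous kept one.
By end time: (1,2), (3,4), (3,6), (4,7), (1,8), (10,13), (9,14), (12,15), (14,16), (13,17), (13,18), (21,23), (17,24).
Pick (1,2); next start ≥ 2 → (3,4); next start ≥ 4 → (4,7); next start ≥ 7 → (10,13); next start ≥ 13 → (14,16); next start ≥ 16 → (21,23).
Selected: (1,2) (3,4) (4,7) (10,13) (14,16) (21,23)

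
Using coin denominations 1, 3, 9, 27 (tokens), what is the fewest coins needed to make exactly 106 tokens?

8

Greedy: take as many of the largest coin as possible, then repeat with the remainder.
106 − 3×27→25 − 2×9→7 − 2×3→1 − 1×1→0
Total coins = 3 + 2 + 2 + 1 = 8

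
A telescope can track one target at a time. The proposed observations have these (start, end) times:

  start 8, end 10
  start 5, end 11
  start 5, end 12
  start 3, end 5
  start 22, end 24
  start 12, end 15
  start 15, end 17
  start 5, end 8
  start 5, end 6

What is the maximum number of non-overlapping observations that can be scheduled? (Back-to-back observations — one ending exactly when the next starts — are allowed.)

Sort by end time and greedily take each interval whose start is ≥ the last chosen end.
By end time: (3,5), (5,6), (5,8), (8,10), (5,11), (5,12), (12,15), (15,17), (22,24).
Pick (3,5); next start ≥ 5 → (5,6); next start ≥ 6 → (8,10); next start ≥ 10 → (12,15); next start ≥ 15 → (15,17); next start ≥ 17 → (22,24).
Selected 6 observations.

6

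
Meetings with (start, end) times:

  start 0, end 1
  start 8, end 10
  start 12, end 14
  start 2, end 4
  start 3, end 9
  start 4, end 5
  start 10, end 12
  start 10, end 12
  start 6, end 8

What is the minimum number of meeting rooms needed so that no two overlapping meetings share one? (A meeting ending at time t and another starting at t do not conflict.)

Count concurrent intervals with a sweep; the peak is the room count.
Events (time:±→running): 0:+→1 1:-→0 2:+→1 3:+→2 … peak 2.

2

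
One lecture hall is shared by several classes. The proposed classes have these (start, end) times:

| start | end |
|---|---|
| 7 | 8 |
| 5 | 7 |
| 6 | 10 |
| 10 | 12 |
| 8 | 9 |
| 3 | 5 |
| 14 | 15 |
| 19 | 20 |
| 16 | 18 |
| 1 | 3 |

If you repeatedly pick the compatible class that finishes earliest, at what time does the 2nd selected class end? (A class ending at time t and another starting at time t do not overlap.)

5

Sorted by end: (1,3)  (3,5)  (5,7)  (7,8)  (8,9)  (6,10)  (10,12)  (14,15)  (16,18)  (19,20)
take (1,3); take (3,5); take (5,7); take (7,8); take (8,9); take (10,12); take (14,15); take (16,18); take (19,20).
Selected: (1,3) (3,5) (5,7) (7,8) (8,9) (10,12) (14,15) (16,18) (19,20)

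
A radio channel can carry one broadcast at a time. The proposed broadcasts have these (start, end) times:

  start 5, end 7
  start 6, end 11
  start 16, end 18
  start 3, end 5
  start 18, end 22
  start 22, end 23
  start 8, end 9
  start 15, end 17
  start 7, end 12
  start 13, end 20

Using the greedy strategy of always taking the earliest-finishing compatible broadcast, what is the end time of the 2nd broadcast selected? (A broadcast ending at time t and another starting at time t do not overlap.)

7

Sort by end time and greedily take each interval whose start is ≥ the last chosen end.
By end time: (3,5), (5,7), (8,9), (6,11), (7,12), (15,17), (16,18), (13,20), (18,22), (22,23).
Pick (3,5); next start ≥ 5 → (5,7); next start ≥ 7 → (8,9); next start ≥ 9 → (15,17); next start ≥ 17 → (18,22); next start ≥ 22 → (22,23).
Selected: (3,5) (5,7) (8,9) (15,17) (18,22) (22,23)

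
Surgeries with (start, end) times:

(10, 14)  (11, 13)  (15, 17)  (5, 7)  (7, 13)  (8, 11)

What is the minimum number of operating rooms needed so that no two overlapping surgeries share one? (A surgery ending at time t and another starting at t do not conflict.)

3

Events (time:±→running): 5:+→1 7:-→0 7:+→1 8:+→2 10:+→3 … peak 3.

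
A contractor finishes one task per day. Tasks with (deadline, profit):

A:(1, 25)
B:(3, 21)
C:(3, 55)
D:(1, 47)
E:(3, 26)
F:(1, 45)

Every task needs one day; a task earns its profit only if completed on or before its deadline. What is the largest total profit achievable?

128

Sort by profit descending; place each in the latest free slot ≤ its deadline.
Profit order: C=55 D=47 F=45 E=26 A=25 B=21
Assign: C→slot 3, D→slot 1, F skipped, E→slot 2, A skipped, B skipped.
Slots: [1:D] [2:E] [3:C]
Profit = 47 + 26 + 55 = 128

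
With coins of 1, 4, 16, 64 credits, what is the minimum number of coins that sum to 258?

6

Greedy: take as many of the largest coin as possible, then repeat with the remainder.
258 − 4×64→2 − 2×1→0
Total coins = 4 + 2 = 6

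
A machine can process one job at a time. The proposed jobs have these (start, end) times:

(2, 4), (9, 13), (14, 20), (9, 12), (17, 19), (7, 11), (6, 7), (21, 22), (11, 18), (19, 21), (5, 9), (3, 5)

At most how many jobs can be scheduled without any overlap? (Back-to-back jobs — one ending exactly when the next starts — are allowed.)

6

Sort by end time and greedily take each interval whose start is ≥ the last chosen end.
By end time: (2,4), (3,5), (6,7), (5,9), (7,11), (9,12), (9,13), (11,18), (17,19), (14,20), (19,21), (21,22).
Pick (2,4); next start ≥ 4 → (6,7); next start ≥ 7 → (7,11); next start ≥ 11 → (11,18); next start ≥ 18 → (19,21); next start ≥ 21 → (21,22).
Selected 6 jobs.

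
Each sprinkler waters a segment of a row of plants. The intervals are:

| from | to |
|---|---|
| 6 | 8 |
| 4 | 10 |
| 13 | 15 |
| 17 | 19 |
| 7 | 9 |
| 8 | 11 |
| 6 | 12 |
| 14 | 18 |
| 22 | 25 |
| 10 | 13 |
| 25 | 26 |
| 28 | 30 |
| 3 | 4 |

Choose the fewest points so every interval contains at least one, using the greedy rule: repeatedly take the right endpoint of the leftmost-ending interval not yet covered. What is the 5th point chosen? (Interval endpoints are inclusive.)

Sorted: [3,4] [6,8] [7,9] [4,10] [8,11] [6,12] [10,13] [13,15] [14,18] [17,19] [22,25] [25,26] [28,30]
{[3,4]} hit by 4; {[6,8],[7,9],[4,10],[8,11],[6,12]} hit by 8; {[10,13],[13,15]} hit by 13; {[14,18],[17,19]} hit by 18; {[22,25],[25,26]} hit by 25; {[28,30]} hit by 30.
Points: 4, 8, 13, 18, 25, 30 (6 total).

25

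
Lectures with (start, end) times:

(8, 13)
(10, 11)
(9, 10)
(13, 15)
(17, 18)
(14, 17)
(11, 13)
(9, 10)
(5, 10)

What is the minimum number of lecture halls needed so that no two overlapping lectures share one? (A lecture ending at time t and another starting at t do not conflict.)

Count concurrent intervals with a sweep; the peak is the room count.
starts: [5, 8, 9, 9, 10, 11, 13, 14, 17]
ends:   [10, 10, 10, 11, 13, 13, 15, 17, 18]
s5→1 s8→2 s9→3 s9→4  — peak 4.

4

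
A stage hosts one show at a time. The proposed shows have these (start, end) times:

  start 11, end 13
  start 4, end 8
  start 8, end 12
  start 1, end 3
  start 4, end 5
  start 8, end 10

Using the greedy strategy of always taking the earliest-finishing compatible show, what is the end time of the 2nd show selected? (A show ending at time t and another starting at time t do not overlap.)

By end time: (1,3), (4,5), (4,8), (8,10), (8,12), (11,13).
Pick (1,3); next start ≥ 3 → (4,5); next start ≥ 5 → (8,10); next start ≥ 10 → (11,13).
Selected: (1,3) (4,5) (8,10) (11,13)

5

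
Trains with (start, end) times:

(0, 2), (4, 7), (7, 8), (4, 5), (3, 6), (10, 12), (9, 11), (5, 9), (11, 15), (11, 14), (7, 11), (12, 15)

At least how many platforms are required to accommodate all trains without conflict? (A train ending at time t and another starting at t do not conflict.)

3

The answer is the maximum number of intervals overlapping at any instant.
Events (time:±→running): 0:+→1 2:-→0 3:+→1 4:+→2 4:+→3 … peak 3.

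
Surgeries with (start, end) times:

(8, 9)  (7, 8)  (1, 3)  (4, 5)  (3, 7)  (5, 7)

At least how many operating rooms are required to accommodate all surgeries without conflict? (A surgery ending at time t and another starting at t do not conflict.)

2

The answer is the maximum number of intervals overlapping at any instant.
Events (time:±→running): 1:+→1 3:-→0 3:+→1 4:+→2 … peak 2.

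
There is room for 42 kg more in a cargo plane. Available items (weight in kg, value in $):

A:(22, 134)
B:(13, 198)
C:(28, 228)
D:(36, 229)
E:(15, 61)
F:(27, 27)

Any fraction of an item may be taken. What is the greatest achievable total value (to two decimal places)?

432.36

Greedy by value/weight ratio, highest first.
Order: B (198/13=15.23) > C (228/28=8.14) > D (229/36=6.36) > A (134/22=6.09) > E (61/15=4.07) > F (27/27=1.00)
Fill: take B (13 @ 198) → take C (28 @ 228) → take 1/36 of D → 6.36; 42/42 used.
Total value = 432.36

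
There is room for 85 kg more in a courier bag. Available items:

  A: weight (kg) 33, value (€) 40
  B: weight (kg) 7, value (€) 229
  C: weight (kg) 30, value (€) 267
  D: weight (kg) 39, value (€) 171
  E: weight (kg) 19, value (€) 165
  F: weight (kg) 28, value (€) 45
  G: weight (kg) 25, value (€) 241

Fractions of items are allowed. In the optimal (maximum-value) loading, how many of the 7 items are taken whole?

Sort by value per unit weight and fill in that order.
Ratios (sorted): B 32.71, G 9.64, C 8.90, E 8.68, D 4.38, F 1.61, A 1.21
take B (7 @ 229); take G (25 @ 241); take C (30 @ 267); take E (19 @ 165); take 4/39 of D → 17.54. Capacity used 85/85.
4 item(s) taken whole; one partial (take 4/39 of D).

4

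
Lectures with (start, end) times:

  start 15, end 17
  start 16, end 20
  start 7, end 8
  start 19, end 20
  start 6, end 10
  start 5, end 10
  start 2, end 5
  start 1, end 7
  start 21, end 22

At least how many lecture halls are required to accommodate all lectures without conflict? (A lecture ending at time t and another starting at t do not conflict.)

3

Count concurrent intervals with a sweep; the peak is the room count.
Events (time:±→running): 1:+→1 2:+→2 5:-→1 5:+→2 6:+→3 … peak 3.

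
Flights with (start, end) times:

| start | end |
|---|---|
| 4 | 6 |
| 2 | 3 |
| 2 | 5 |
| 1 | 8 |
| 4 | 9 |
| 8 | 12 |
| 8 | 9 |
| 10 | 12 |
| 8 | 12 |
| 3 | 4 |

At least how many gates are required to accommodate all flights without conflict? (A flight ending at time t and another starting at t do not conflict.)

4

Events (time:±→running): 1:+→1 2:+→2 2:+→3 3:-→2 3:+→3 4:-→2 4:+→3 4:+→4 … peak 4.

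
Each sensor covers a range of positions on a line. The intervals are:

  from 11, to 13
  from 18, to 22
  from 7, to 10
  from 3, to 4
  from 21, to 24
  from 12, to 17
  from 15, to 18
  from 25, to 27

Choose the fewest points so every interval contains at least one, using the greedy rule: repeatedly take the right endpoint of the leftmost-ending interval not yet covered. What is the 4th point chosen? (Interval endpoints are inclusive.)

Process intervals by earliest right end; each time one isn't hit yet, stab at its right endpoint.
By right end: [3,4]  [7,10]  [11,13]  [12,17]  [15,18]  [18,22]  [21,24]  [25,27]
[3,4] uncovered → point at 4; [7,10] uncovered → point at 10; [11,13] uncovered → point at 13; [15,18] uncovered → point at 18; [21,24] uncovered → point at 24; [25,27] uncovered → point at 27.
Points: 4, 10, 13, 18, 24, 27 (6 total).

18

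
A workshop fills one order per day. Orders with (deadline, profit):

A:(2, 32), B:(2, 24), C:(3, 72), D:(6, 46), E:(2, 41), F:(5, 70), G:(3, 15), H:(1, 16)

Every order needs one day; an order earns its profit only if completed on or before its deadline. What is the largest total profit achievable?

Profit order: C=72 F=70 D=46 E=41 A=32 B=24 H=16 G=15
Assign: C→slot 3, F→slot 5, D→slot 6, E→slot 2, A→slot 1, B skipped, H skipped, G skipped.
Slots: [1:A] [2:E] [3:C] [5:F] [6:D]
Profit = 32 + 41 + 72 + 70 + 46 = 261

261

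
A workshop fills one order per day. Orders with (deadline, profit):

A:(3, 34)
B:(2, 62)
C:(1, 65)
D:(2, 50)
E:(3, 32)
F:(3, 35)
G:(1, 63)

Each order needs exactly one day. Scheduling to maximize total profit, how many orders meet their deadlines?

3

By profit: C(d1,65), G(d1,63), B(d2,62), D(d2,50), F(d3,35), A(d3,34), E(d3,32)
C→slot 1; G skipped; B→slot 2; D skipped; F→slot 3; A skipped; E skipped.
3 of 7 scheduled.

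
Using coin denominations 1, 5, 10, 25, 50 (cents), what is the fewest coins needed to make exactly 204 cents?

Use the largest denomination that fits, subtract, and repeat.
204 − 4×50→4 − 4×1→0
Total coins = 4 + 4 = 8

8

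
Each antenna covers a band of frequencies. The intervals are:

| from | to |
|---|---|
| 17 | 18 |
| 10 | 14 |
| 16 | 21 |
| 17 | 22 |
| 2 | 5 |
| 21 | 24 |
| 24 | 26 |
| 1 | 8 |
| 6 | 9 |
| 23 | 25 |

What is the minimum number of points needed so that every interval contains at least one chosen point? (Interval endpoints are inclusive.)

Process intervals by earliest right end; each time one isn't hit yet, stab at its right endpoint.
By right end: [2,5]  [1,8]  [6,9]  [10,14]  [17,18]  [16,21]  [17,22]  [21,24]  [23,25]  [24,26]
[2,5] uncovered → point at 5; [6,9] uncovered → point at 9; [10,14] uncovered → point at 14; [17,18] uncovered → point at 18; [21,24] uncovered → point at 24.
Points: 5, 9, 14, 18, 24 (5 total).

5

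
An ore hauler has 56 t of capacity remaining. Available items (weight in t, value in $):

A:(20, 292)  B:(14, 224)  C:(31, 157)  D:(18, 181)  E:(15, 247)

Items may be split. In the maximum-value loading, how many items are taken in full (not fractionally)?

3

Order: E (247/15=16.47) > B (224/14=16.00) > A (292/20=14.60) > D (181/18=10.06) > C (157/31=5.06)
Fill: take E (15 @ 247) → take B (14 @ 224) → take A (20 @ 292) → take 7/18 of D → 70.39; 56/56 used.
3 item(s) taken whole; one partial (take 7/18 of D).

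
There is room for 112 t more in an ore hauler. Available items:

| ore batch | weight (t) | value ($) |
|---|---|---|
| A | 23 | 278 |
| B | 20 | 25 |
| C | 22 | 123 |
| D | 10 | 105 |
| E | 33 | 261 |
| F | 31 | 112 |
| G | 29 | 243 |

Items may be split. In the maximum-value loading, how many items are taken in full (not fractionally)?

4

Sort by value per unit weight and fill in that order.
Ratios (sorted): A 12.09, D 10.50, G 8.38, E 7.91, C 5.59, F 3.61, B 1.25
take A (23 @ 278); take D (10 @ 105); take G (29 @ 243); take E (33 @ 261); take 17/22 of C → 95.05. Capacity used 112/112.
4 item(s) taken whole; one partial (take 17/22 of C).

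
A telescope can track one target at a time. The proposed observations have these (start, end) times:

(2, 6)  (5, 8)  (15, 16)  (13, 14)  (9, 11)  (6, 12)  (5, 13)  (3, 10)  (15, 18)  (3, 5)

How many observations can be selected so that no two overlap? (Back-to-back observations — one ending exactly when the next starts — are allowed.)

5

Order by finish time; keep every interval that doesn't clash with the previous kept one.
By end time: (3,5), (2,6), (5,8), (3,10), (9,11), (6,12), (5,13), (13,14), (15,16), (15,18).
Pick (3,5); next start ≥ 5 → (5,8); next start ≥ 8 → (9,11); next start ≥ 11 → (13,14); next start ≥ 14 → (15,16).
Selected 5 observations.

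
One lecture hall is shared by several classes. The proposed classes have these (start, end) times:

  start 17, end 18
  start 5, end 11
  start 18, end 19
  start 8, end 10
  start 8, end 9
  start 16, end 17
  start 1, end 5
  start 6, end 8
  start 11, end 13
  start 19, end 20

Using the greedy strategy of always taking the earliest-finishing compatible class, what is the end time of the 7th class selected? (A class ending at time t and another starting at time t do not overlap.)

19

Greedy by earliest finish: after sorting by end time, pick each interval compatible with the last pick.
By end time: (1,5), (6,8), (8,9), (8,10), (5,11), (11,13), (16,17), (17,18), (18,19), (19,20).
Pick (1,5); next start ≥ 5 → (6,8); next start ≥ 8 → (8,9); next start ≥ 9 → (11,13); next start ≥ 13 → (16,17); next start ≥ 17 → (17,18); next start ≥ 18 → (18,19); next start ≥ 19 → (19,20).
Selected: (1,5) (6,8) (8,9) (11,13) (16,17) (17,18) (18,19) (19,20)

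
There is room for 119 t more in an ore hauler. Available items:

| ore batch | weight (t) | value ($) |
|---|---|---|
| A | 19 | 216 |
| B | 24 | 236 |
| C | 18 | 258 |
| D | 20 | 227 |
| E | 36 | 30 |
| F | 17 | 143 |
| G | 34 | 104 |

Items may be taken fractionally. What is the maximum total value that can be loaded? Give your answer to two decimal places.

1144.24

Sort by value per unit weight and fill in that order.
Order: C (258/18=14.33) > A (216/19=11.37) > D (227/20=11.35) > B (236/24=9.83) > F (143/17=8.41) > G (104/34=3.06) > E (30/36=0.83)
Fill: take C (18 @ 258) → take A (19 @ 216) → take D (20 @ 227) → take B (24 @ 236) → take F (17 @ 143) → take 21/34 of G → 64.24; 119/119 used.
Total value = 1144.24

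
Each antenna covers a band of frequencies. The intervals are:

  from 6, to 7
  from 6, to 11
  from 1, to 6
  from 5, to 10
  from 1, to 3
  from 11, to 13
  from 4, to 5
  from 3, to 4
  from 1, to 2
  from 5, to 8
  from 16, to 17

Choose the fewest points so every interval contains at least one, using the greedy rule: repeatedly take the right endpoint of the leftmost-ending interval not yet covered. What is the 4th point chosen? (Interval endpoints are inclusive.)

By right end: [1,2]  [1,3]  [3,4]  [4,5]  [1,6]  [6,7]  [5,8]  [5,10]  [6,11]  [11,13]  [16,17]
[1,2] uncovered → point at 2; [3,4] uncovered → point at 4; [6,7] uncovered → point at 7; [11,13] uncovered → point at 13; [16,17] uncovered → point at 17.
Points: 2, 4, 7, 13, 17 (5 total).

13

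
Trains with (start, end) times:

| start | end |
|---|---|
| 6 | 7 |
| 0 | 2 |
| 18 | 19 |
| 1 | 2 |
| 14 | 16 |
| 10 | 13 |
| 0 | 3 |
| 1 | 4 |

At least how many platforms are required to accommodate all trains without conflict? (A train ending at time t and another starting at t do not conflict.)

4

Events (time:±→running): 0:+→1 0:+→2 1:+→3 1:+→4 … peak 4.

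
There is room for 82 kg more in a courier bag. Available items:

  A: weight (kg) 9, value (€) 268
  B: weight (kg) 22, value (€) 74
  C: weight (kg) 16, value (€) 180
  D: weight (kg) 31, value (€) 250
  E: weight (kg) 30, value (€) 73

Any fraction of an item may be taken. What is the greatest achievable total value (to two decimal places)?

781.73

Order: A (268/9=29.78) > C (180/16=11.25) > D (250/31=8.06) > B (74/22=3.36) > E (73/30=2.43)
Fill: take A (9 @ 268) → take C (16 @ 180) → take D (31 @ 250) → take B (22 @ 74) → take 4/30 of E → 9.73; 82/82 used.
Total value = 781.73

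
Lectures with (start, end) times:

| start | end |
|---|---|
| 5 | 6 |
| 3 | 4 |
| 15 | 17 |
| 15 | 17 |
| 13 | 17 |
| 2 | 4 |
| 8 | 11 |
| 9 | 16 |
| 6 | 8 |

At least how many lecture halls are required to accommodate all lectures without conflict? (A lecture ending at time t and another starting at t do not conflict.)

The answer is the maximum number of intervals overlapping at any instant.
Events (time:±→running): 2:+→1 3:+→2 4:-→1 4:-→0 5:+→1 6:-→0 6:+→1 8:-→0 8:+→1 9:+→2 11:-→1 13:+→2 15:+→3 15:+→4 … peak 4.

4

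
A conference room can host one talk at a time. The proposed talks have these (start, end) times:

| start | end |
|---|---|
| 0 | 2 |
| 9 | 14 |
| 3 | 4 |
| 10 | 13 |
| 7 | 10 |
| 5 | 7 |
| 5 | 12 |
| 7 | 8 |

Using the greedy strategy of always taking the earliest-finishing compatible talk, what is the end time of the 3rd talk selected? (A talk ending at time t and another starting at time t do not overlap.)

7

By end time: (0,2), (3,4), (5,7), (7,8), (7,10), (5,12), (10,13), (9,14).
Pick (0,2); next start ≥ 2 → (3,4); next start ≥ 4 → (5,7); next start ≥ 7 → (7,8); next start ≥ 8 → (10,13).
Selected: (0,2) (3,4) (5,7) (7,8) (10,13)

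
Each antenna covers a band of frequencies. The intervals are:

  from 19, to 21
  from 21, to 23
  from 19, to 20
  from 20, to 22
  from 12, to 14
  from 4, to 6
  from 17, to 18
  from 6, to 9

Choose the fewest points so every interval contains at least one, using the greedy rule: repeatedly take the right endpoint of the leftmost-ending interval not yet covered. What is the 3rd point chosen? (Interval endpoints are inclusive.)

18

By right end: [4,6]  [6,9]  [12,14]  [17,18]  [19,20]  [19,21]  [20,22]  [21,23]
[4,6] uncovered → point at 6; [12,14] uncovered → point at 14; [17,18] uncovered → point at 18; [19,20] uncovered → point at 20; [21,23] uncovered → point at 23.
Points: 6, 14, 18, 20, 23 (5 total).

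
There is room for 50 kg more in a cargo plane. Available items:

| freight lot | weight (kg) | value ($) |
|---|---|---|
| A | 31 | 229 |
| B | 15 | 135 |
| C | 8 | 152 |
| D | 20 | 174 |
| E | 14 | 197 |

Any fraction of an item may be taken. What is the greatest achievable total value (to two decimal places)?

597.10

Ratios (sorted): C 19.00, E 14.07, B 9.00, D 8.70, A 7.39
take C (8 @ 152); take E (14 @ 197); take B (15 @ 135); take 13/20 of D → 113.10. Capacity used 50/50.
Total value = 597.10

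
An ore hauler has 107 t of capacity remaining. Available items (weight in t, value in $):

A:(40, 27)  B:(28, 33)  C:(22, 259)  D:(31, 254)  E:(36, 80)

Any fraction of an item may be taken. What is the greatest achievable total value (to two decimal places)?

Order: C (259/22=11.77) > D (254/31=8.19) > E (80/36=2.22) > B (33/28=1.18) > A (27/40=0.68)
Fill: take C (22 @ 259) → take D (31 @ 254) → take E (36 @ 80) → take 18/28 of B → 21.21; 107/107 used.
Total value = 614.21

614.21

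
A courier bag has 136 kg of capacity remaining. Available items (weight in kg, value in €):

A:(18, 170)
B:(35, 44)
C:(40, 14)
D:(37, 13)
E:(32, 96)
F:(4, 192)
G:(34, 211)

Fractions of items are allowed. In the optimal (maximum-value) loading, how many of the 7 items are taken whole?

Greedy by value/weight ratio, highest first.
Ratios (sorted): F 48.00, A 9.44, G 6.21, E 3.00, B 1.26, D 0.35, C 0.35
take F (4 @ 192); take A (18 @ 170); take G (34 @ 211); take E (32 @ 96); take B (35 @ 44); take 13/37 of D → 4.57. Capacity used 136/136.
5 item(s) taken whole; one partial (take 13/37 of D).

5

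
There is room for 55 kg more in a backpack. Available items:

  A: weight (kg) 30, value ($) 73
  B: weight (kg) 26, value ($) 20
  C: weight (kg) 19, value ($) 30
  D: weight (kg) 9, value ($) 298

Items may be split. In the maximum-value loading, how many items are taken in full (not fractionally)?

Ratios (sorted): D 33.11, A 2.43, C 1.58, B 0.77
take D (9 @ 298); take A (30 @ 73); take 16/19 of C → 25.26. Capacity used 55/55.
2 item(s) taken whole; one partial (take 16/19 of C).

2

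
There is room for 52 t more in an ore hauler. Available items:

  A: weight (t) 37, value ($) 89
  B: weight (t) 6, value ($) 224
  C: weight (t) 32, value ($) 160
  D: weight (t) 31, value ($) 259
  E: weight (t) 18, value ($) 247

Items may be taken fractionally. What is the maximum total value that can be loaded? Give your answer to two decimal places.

704.94

Sort by value per unit weight and fill in that order.
Order: B (224/6=37.33) > E (247/18=13.72) > D (259/31=8.35) > C (160/32=5.00) > A (89/37=2.41)
Fill: take B (6 @ 224) → take E (18 @ 247) → take 28/31 of D → 233.94; 52/52 used.
Total value = 704.94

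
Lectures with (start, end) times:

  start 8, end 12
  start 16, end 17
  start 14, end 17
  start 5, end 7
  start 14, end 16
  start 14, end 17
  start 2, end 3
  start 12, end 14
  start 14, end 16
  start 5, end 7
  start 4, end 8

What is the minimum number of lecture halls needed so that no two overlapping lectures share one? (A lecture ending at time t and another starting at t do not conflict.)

Count concurrent intervals with a sweep; the peak is the room count.
Events (time:±→running): 2:+→1 3:-→0 4:+→1 5:+→2 5:+→3 7:-→2 7:-→1 8:-→0 8:+→1 12:-→0 12:+→1 14:-→0 14:+→1 14:+→2 14:+→3 14:+→4 … peak 4.

4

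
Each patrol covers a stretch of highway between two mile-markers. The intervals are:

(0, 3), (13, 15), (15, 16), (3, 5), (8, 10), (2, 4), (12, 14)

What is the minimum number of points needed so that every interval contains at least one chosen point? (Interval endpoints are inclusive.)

4

Sorted: [0,3] [2,4] [3,5] [8,10] [12,14] [13,15] [15,16]
{[0,3],[2,4],[3,5]} hit by 3; {[8,10]} hit by 10; {[12,14],[13,15]} hit by 14; {[15,16]} hit by 16.
Points: 3, 10, 14, 16 (4 total).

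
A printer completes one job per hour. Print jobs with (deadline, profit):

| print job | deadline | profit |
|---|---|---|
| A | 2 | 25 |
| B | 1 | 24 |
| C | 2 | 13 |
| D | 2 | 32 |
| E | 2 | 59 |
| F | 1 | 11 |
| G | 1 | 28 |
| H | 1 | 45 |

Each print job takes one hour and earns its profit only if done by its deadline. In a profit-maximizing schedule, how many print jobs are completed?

Profit order: E=59 H=45 D=32 G=28 A=25 B=24 C=13 F=11
Assign: E→slot 2, H→slot 1, D skipped, G skipped, A skipped, B skipped, C skipped, F skipped.
Slots: [1:H] [2:E]
2 of 8 scheduled.

2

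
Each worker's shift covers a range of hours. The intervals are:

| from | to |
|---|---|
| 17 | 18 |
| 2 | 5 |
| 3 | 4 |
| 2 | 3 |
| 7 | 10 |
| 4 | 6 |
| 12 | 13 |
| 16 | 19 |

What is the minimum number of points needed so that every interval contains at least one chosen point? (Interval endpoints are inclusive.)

5

Sorted: [2,3] [3,4] [2,5] [4,6] [7,10] [12,13] [17,18] [16,19]
{[2,3],[3,4],[2,5]} hit by 3; {[4,6]} hit by 6; {[7,10]} hit by 10; {[12,13]} hit by 13; {[17,18],[16,19]} hit by 18.
Points: 3, 6, 10, 13, 18 (5 total).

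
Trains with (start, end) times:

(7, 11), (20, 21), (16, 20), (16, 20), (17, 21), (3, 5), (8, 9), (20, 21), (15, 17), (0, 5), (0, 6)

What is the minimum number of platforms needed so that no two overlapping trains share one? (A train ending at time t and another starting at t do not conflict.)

3

The answer is the maximum number of intervals overlapping at any instant.
starts: [0, 0, 3, 7, 8, 15, 16, 16, 17, 20, 20]
ends:   [5, 5, 6, 9, 11, 17, 20, 20, 21, 21, 21]
s0→1 s0→2 s3→3  — peak 3.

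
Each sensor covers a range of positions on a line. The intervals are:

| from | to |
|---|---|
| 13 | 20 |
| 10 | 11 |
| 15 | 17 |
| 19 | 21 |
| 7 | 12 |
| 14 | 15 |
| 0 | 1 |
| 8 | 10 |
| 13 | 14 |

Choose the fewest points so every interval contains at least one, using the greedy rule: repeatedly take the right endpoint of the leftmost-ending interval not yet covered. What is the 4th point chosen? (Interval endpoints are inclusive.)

Process intervals by earliest right end; each time one isn't hit yet, stab at its right endpoint.
Sorted: [0,1] [8,10] [10,11] [7,12] [13,14] [14,15] [15,17] [13,20] [19,21]
{[0,1]} hit by 1; {[8,10],[10,11],[7,12]} hit by 10; {[13,14],[14,15]} hit by 14; {[15,17],[13,20]} hit by 17; {[19,21]} hit by 21.
Points: 1, 10, 14, 17, 21 (5 total).

17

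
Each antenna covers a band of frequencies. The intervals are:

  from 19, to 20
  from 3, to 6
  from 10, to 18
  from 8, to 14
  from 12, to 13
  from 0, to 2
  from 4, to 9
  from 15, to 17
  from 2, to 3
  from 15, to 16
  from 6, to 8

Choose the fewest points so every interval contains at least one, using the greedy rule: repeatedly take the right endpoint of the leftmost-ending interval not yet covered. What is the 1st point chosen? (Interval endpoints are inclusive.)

Sort by right endpoint; whenever an interval is uncovered, place a point at its right end.
By right end: [0,2]  [2,3]  [3,6]  [6,8]  [4,9]  [12,13]  [8,14]  [15,16]  [15,17]  [10,18]  [19,20]
[0,2] uncovered → point at 2; [3,6] uncovered → point at 6; [12,13] uncovered → point at 13; [15,16] uncovered → point at 16; [19,20] uncovered → point at 20.
Points: 2, 6, 13, 16, 20 (5 total).

2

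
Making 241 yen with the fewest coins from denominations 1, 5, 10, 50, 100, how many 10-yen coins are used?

4

Greedy: take as many of the largest coin as possible, then repeat with the remainder.
241 − 2×100→41 − 4×10→1 − 1×1→0
Count of 10: 4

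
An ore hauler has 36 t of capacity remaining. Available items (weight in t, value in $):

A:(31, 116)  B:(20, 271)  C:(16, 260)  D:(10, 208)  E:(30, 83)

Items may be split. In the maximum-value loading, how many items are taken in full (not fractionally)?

2

Sort by value per unit weight and fill in that order.
Ratios (sorted): D 20.80, C 16.25, B 13.55, A 3.74, E 2.77
take D (10 @ 208); take C (16 @ 260); take 10/20 of B → 135.50. Capacity used 36/36.
2 item(s) taken whole; one partial (take 10/20 of B).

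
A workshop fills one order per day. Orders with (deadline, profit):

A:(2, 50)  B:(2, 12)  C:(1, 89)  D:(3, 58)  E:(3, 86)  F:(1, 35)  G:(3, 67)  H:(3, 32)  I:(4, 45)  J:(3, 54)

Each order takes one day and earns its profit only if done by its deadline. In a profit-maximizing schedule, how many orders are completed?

4

Sort by profit descending; place each in the latest free slot ≤ its deadline.
Profit order: C=89 E=86 G=67 D=58 J=54 A=50 I=45 F=35 H=32 B=12
Assign: C→slot 1, E→slot 3, G→slot 2, D skipped, J skipped, A skipped, I→slot 4, F skipped, H skipped, B skipped.
Slots: [1:C] [2:G] [3:E] [4:I]
4 of 10 scheduled.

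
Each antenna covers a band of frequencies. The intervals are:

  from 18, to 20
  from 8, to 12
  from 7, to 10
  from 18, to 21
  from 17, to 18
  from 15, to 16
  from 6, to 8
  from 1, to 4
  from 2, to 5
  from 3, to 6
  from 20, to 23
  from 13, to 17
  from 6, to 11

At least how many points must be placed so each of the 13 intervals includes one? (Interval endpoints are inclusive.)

5

Process intervals by earliest right end; each time one isn't hit yet, stab at its right endpoint.
By right end: [1,4]  [2,5]  [3,6]  [6,8]  [7,10]  [6,11]  [8,12]  [15,16]  [13,17]  [17,18]  [18,20]  [18,21]  [20,23]
[1,4] uncovered → point at 4; [6,8] uncovered → point at 8; [15,16] uncovered → point at 16; [17,18] uncovered → point at 18; [20,23] uncovered → point at 23.
Points: 4, 8, 16, 18, 23 (5 total).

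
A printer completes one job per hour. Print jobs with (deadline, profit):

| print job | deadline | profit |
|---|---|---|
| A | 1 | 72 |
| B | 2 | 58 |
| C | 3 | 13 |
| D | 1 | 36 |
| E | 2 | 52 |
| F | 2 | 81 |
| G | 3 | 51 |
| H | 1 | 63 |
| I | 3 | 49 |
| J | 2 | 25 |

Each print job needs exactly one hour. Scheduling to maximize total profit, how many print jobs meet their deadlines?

By profit: F(d2,81), A(d1,72), H(d1,63), B(d2,58), E(d2,52), G(d3,51), I(d3,49), D(d1,36), J(d2,25), C(d3,13)
F→slot 2; A→slot 1; H skipped; B skipped; E skipped; G→slot 3; I skipped; D skipped; J skipped; C skipped.
3 of 10 scheduled.

3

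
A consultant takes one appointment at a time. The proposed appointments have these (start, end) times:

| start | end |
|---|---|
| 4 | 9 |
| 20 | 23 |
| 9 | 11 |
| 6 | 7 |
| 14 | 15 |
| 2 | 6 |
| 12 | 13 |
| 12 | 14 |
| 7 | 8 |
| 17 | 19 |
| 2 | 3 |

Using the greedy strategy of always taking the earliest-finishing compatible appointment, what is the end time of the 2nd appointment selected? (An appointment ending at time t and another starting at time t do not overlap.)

7

By end time: (2,3), (2,6), (6,7), (7,8), (4,9), (9,11), (12,13), (12,14), (14,15), (17,19), (20,23).
Pick (2,3); next start ≥ 3 → (6,7); next start ≥ 7 → (7,8); next start ≥ 8 → (9,11); next start ≥ 11 → (12,13); next start ≥ 13 → (14,15); next start ≥ 15 → (17,19); next start ≥ 19 → (20,23).
Selected: (2,3) (6,7) (7,8) (9,11) (12,13) (14,15) (17,19) (20,23)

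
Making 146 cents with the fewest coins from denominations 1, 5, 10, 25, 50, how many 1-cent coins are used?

1

146 = 2×50 + 1×25 + 2×10 + 1×1
Count of 1: 1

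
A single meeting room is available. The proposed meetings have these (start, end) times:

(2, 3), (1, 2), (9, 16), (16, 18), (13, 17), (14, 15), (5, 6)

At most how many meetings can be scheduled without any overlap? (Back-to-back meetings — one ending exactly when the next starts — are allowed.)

5

Sort by end time and greedily take each interval whose start is ≥ the last chosen end.
Sorted by end: (1,2)  (2,3)  (5,6)  (14,15)  (9,16)  (13,17)  (16,18)
take (1,2); take (2,3); take (5,6); take (14,15); skip (9,16); take (16,18).
Selected 5 meetings.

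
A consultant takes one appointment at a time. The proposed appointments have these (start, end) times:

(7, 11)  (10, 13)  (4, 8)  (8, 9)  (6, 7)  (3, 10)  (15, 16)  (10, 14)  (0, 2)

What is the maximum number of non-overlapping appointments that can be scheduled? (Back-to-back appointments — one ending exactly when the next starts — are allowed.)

5

By end time: (0,2), (6,7), (4,8), (8,9), (3,10), (7,11), (10,13), (10,14), (15,16).
Pick (0,2); next start ≥ 2 → (6,7); next start ≥ 7 → (8,9); next start ≥ 9 → (10,13); next start ≥ 13 → (15,16).
Selected 5 appointments.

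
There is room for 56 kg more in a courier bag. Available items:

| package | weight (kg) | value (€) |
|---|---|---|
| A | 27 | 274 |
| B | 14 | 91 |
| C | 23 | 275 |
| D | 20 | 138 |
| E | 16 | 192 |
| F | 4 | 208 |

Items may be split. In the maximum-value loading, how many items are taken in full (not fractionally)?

Order: F (208/4=52.00) > E (192/16=12.00) > C (275/23=11.96) > A (274/27=10.15) > D (138/20=6.90) > B (91/14=6.50)
Fill: take F (4 @ 208) → take E (16 @ 192) → take C (23 @ 275) → take 13/27 of A → 131.93; 56/56 used.
3 item(s) taken whole; one partial (take 13/27 of A).

3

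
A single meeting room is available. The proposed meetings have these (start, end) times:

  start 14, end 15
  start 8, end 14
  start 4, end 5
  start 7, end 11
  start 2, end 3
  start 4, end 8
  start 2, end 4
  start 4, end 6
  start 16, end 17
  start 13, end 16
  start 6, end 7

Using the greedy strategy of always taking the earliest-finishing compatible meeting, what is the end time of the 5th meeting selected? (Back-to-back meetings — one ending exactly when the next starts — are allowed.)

15

Sort by end time and greedily take each interval whose start is ≥ the last chosen end.
By end time: (2,3), (2,4), (4,5), (4,6), (6,7), (4,8), (7,11), (8,14), (14,15), (13,16), (16,17).
Pick (2,3); next start ≥ 3 → (4,5); next start ≥ 5 → (6,7); next start ≥ 7 → (7,11); next start ≥ 11 → (14,15); next start ≥ 15 → (16,17).
Selected: (2,3) (4,5) (6,7) (7,11) (14,15) (16,17)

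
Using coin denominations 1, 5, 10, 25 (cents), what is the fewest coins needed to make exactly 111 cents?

Use the largest denomination that fits, subtract, and repeat.
111 − 4×25→11 − 1×10→1 − 1×1→0
Total coins = 4 + 1 + 1 = 6

6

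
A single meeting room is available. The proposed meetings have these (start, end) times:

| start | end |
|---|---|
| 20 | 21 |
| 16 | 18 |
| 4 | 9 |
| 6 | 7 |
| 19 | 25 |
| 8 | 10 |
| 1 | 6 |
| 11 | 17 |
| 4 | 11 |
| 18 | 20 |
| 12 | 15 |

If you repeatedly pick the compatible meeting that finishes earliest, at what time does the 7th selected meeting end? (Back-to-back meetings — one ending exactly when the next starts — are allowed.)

Order by finish time; keep every interval that doesn't clash with the previous kept one.
By end time: (1,6), (6,7), (4,9), (8,10), (4,11), (12,15), (11,17), (16,18), (18,20), (20,21), (19,25).
Pick (1,6); next start ≥ 6 → (6,7); next start ≥ 7 → (8,10); next start ≥ 10 → (12,15); next start ≥ 15 → (16,18); next start ≥ 18 → (18,20); next start ≥ 20 → (20,21).
Selected: (1,6) (6,7) (8,10) (12,15) (16,18) (18,20) (20,21)

21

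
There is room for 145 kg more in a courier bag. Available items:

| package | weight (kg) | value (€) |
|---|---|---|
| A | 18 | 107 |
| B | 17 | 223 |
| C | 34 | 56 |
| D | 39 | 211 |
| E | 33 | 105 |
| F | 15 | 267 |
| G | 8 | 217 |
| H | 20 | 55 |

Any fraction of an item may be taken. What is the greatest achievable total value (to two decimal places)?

Sort by value per unit weight and fill in that order.
Ratios (sorted): G 27.12, F 17.80, B 13.12, A 5.94, D 5.41, E 3.18, H 2.75, C 1.65
take G (8 @ 217); take F (15 @ 267); take B (17 @ 223); take A (18 @ 107); take D (39 @ 211); take E (33 @ 105); take 15/20 of H → 41.25. Capacity used 145/145.
Total value = 1171.25

1171.25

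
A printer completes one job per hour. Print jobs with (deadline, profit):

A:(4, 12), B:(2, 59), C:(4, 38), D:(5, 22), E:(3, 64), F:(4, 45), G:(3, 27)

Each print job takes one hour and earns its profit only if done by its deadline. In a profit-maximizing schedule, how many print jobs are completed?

By profit: E(d3,64), B(d2,59), F(d4,45), C(d4,38), G(d3,27), D(d5,22), A(d4,12)
E→slot 3; B→slot 2; F→slot 4; C→slot 1; G skipped; D→slot 5; A skipped.
5 of 7 scheduled.

5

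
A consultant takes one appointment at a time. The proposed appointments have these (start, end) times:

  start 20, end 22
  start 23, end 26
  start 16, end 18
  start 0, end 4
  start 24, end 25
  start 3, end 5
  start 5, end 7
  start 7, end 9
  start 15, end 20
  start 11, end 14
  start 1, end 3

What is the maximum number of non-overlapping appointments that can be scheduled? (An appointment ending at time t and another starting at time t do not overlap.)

Sort by end time and greedily take each interval whose start is ≥ the last chosen end.
By end time: (1,3), (0,4), (3,5), (5,7), (7,9), (11,14), (16,18), (15,20), (20,22), (24,25), (23,26).
Pick (1,3); next start ≥ 3 → (3,5); next start ≥ 5 → (5,7); next start ≥ 7 → (7,9); next start ≥ 9 → (11,14); next start ≥ 14 → (16,18); next start ≥ 18 → (20,22); next start ≥ 22 → (24,25).
Selected 8 appointments.

8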